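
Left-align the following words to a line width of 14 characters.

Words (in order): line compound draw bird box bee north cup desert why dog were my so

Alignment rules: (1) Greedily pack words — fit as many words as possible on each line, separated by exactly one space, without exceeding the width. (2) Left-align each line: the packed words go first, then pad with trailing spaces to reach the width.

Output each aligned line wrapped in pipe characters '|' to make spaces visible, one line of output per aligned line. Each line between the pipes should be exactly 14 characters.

Answer: |line compound |
|draw bird box |
|bee north cup |
|desert why dog|
|were my so    |

Derivation:
Line 1: ['line', 'compound'] (min_width=13, slack=1)
Line 2: ['draw', 'bird', 'box'] (min_width=13, slack=1)
Line 3: ['bee', 'north', 'cup'] (min_width=13, slack=1)
Line 4: ['desert', 'why', 'dog'] (min_width=14, slack=0)
Line 5: ['were', 'my', 'so'] (min_width=10, slack=4)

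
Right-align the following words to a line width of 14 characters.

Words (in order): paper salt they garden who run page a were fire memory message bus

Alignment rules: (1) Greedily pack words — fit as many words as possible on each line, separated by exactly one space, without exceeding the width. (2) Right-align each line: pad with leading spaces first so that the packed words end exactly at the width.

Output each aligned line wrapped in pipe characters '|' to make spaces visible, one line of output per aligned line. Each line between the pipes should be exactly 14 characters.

Line 1: ['paper', 'salt'] (min_width=10, slack=4)
Line 2: ['they', 'garden'] (min_width=11, slack=3)
Line 3: ['who', 'run', 'page', 'a'] (min_width=14, slack=0)
Line 4: ['were', 'fire'] (min_width=9, slack=5)
Line 5: ['memory', 'message'] (min_width=14, slack=0)
Line 6: ['bus'] (min_width=3, slack=11)

Answer: |    paper salt|
|   they garden|
|who run page a|
|     were fire|
|memory message|
|           bus|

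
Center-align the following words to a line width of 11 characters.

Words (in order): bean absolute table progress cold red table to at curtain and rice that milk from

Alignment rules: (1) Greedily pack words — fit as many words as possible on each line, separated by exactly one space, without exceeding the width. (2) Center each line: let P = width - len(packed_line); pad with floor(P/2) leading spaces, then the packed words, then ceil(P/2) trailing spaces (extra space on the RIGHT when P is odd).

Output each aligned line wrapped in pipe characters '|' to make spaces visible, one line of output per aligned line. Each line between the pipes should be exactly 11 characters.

Line 1: ['bean'] (min_width=4, slack=7)
Line 2: ['absolute'] (min_width=8, slack=3)
Line 3: ['table'] (min_width=5, slack=6)
Line 4: ['progress'] (min_width=8, slack=3)
Line 5: ['cold', 'red'] (min_width=8, slack=3)
Line 6: ['table', 'to', 'at'] (min_width=11, slack=0)
Line 7: ['curtain', 'and'] (min_width=11, slack=0)
Line 8: ['rice', 'that'] (min_width=9, slack=2)
Line 9: ['milk', 'from'] (min_width=9, slack=2)

Answer: |   bean    |
| absolute  |
|   table   |
| progress  |
| cold red  |
|table to at|
|curtain and|
| rice that |
| milk from |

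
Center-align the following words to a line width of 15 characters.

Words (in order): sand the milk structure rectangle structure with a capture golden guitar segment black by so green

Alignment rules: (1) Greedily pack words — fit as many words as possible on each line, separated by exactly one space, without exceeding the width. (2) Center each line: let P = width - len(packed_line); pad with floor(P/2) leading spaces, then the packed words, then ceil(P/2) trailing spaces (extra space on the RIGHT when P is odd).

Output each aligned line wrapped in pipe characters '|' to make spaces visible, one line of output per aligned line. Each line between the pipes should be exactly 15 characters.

Answer: | sand the milk |
|   structure   |
|   rectangle   |
|structure with |
|   a capture   |
| golden guitar |
| segment black |
|  by so green  |

Derivation:
Line 1: ['sand', 'the', 'milk'] (min_width=13, slack=2)
Line 2: ['structure'] (min_width=9, slack=6)
Line 3: ['rectangle'] (min_width=9, slack=6)
Line 4: ['structure', 'with'] (min_width=14, slack=1)
Line 5: ['a', 'capture'] (min_width=9, slack=6)
Line 6: ['golden', 'guitar'] (min_width=13, slack=2)
Line 7: ['segment', 'black'] (min_width=13, slack=2)
Line 8: ['by', 'so', 'green'] (min_width=11, slack=4)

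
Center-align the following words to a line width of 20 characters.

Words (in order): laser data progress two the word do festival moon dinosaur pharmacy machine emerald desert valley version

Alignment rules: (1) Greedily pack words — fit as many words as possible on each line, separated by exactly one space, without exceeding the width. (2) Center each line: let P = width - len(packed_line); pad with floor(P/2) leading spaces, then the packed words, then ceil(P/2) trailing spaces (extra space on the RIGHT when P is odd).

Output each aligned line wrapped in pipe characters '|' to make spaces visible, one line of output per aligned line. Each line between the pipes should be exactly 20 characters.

Answer: |laser data progress |
|  two the word do   |
|   festival moon    |
| dinosaur pharmacy  |
|  machine emerald   |
|   desert valley    |
|      version       |

Derivation:
Line 1: ['laser', 'data', 'progress'] (min_width=19, slack=1)
Line 2: ['two', 'the', 'word', 'do'] (min_width=15, slack=5)
Line 3: ['festival', 'moon'] (min_width=13, slack=7)
Line 4: ['dinosaur', 'pharmacy'] (min_width=17, slack=3)
Line 5: ['machine', 'emerald'] (min_width=15, slack=5)
Line 6: ['desert', 'valley'] (min_width=13, slack=7)
Line 7: ['version'] (min_width=7, slack=13)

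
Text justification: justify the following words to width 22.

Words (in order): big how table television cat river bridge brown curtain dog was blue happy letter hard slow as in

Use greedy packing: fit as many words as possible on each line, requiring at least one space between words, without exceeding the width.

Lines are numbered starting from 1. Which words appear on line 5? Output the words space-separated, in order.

Answer: letter hard slow as in

Derivation:
Line 1: ['big', 'how', 'table'] (min_width=13, slack=9)
Line 2: ['television', 'cat', 'river'] (min_width=20, slack=2)
Line 3: ['bridge', 'brown', 'curtain'] (min_width=20, slack=2)
Line 4: ['dog', 'was', 'blue', 'happy'] (min_width=18, slack=4)
Line 5: ['letter', 'hard', 'slow', 'as', 'in'] (min_width=22, slack=0)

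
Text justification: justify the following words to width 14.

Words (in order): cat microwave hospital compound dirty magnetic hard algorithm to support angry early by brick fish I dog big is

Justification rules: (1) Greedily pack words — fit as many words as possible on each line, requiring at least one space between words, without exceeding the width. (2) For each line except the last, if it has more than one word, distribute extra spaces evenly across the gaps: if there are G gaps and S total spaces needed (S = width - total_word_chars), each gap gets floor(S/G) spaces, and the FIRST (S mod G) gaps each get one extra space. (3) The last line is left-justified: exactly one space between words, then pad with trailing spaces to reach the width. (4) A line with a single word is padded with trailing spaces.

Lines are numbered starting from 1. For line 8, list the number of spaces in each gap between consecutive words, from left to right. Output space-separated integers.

Answer: 1 1 1

Derivation:
Line 1: ['cat', 'microwave'] (min_width=13, slack=1)
Line 2: ['hospital'] (min_width=8, slack=6)
Line 3: ['compound', 'dirty'] (min_width=14, slack=0)
Line 4: ['magnetic', 'hard'] (min_width=13, slack=1)
Line 5: ['algorithm', 'to'] (min_width=12, slack=2)
Line 6: ['support', 'angry'] (min_width=13, slack=1)
Line 7: ['early', 'by', 'brick'] (min_width=14, slack=0)
Line 8: ['fish', 'I', 'dog', 'big'] (min_width=14, slack=0)
Line 9: ['is'] (min_width=2, slack=12)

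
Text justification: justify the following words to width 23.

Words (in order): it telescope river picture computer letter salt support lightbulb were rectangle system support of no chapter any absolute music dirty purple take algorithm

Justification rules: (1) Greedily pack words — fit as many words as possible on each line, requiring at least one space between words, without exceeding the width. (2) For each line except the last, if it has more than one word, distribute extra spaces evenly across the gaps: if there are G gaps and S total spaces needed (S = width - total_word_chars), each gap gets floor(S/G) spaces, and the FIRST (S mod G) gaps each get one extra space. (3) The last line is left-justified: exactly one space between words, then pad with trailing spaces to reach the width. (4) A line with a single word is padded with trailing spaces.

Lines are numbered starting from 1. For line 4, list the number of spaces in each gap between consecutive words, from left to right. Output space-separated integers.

Line 1: ['it', 'telescope', 'river'] (min_width=18, slack=5)
Line 2: ['picture', 'computer', 'letter'] (min_width=23, slack=0)
Line 3: ['salt', 'support', 'lightbulb'] (min_width=22, slack=1)
Line 4: ['were', 'rectangle', 'system'] (min_width=21, slack=2)
Line 5: ['support', 'of', 'no', 'chapter'] (min_width=21, slack=2)
Line 6: ['any', 'absolute', 'music'] (min_width=18, slack=5)
Line 7: ['dirty', 'purple', 'take'] (min_width=17, slack=6)
Line 8: ['algorithm'] (min_width=9, slack=14)

Answer: 2 2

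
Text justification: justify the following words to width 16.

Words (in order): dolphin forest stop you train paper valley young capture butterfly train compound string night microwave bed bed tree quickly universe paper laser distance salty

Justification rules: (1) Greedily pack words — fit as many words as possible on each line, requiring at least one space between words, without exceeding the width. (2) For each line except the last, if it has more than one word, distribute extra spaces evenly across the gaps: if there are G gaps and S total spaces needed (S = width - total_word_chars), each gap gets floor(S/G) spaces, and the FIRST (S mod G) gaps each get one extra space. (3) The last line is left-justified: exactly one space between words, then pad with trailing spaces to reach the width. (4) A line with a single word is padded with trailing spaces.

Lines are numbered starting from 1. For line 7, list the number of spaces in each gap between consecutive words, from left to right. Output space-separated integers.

Line 1: ['dolphin', 'forest'] (min_width=14, slack=2)
Line 2: ['stop', 'you', 'train'] (min_width=14, slack=2)
Line 3: ['paper', 'valley'] (min_width=12, slack=4)
Line 4: ['young', 'capture'] (min_width=13, slack=3)
Line 5: ['butterfly', 'train'] (min_width=15, slack=1)
Line 6: ['compound', 'string'] (min_width=15, slack=1)
Line 7: ['night', 'microwave'] (min_width=15, slack=1)
Line 8: ['bed', 'bed', 'tree'] (min_width=12, slack=4)
Line 9: ['quickly', 'universe'] (min_width=16, slack=0)
Line 10: ['paper', 'laser'] (min_width=11, slack=5)
Line 11: ['distance', 'salty'] (min_width=14, slack=2)

Answer: 2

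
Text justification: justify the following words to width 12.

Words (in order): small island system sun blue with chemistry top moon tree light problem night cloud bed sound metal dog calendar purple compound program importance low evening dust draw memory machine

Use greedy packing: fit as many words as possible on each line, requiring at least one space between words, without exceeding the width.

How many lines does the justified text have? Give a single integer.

Line 1: ['small', 'island'] (min_width=12, slack=0)
Line 2: ['system', 'sun'] (min_width=10, slack=2)
Line 3: ['blue', 'with'] (min_width=9, slack=3)
Line 4: ['chemistry'] (min_width=9, slack=3)
Line 5: ['top', 'moon'] (min_width=8, slack=4)
Line 6: ['tree', 'light'] (min_width=10, slack=2)
Line 7: ['problem'] (min_width=7, slack=5)
Line 8: ['night', 'cloud'] (min_width=11, slack=1)
Line 9: ['bed', 'sound'] (min_width=9, slack=3)
Line 10: ['metal', 'dog'] (min_width=9, slack=3)
Line 11: ['calendar'] (min_width=8, slack=4)
Line 12: ['purple'] (min_width=6, slack=6)
Line 13: ['compound'] (min_width=8, slack=4)
Line 14: ['program'] (min_width=7, slack=5)
Line 15: ['importance'] (min_width=10, slack=2)
Line 16: ['low', 'evening'] (min_width=11, slack=1)
Line 17: ['dust', 'draw'] (min_width=9, slack=3)
Line 18: ['memory'] (min_width=6, slack=6)
Line 19: ['machine'] (min_width=7, slack=5)
Total lines: 19

Answer: 19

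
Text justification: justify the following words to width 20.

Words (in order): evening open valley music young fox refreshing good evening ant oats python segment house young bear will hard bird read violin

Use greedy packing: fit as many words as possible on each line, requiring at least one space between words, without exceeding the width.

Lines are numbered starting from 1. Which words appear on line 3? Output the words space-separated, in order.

Line 1: ['evening', 'open', 'valley'] (min_width=19, slack=1)
Line 2: ['music', 'young', 'fox'] (min_width=15, slack=5)
Line 3: ['refreshing', 'good'] (min_width=15, slack=5)
Line 4: ['evening', 'ant', 'oats'] (min_width=16, slack=4)
Line 5: ['python', 'segment', 'house'] (min_width=20, slack=0)
Line 6: ['young', 'bear', 'will', 'hard'] (min_width=20, slack=0)
Line 7: ['bird', 'read', 'violin'] (min_width=16, slack=4)

Answer: refreshing good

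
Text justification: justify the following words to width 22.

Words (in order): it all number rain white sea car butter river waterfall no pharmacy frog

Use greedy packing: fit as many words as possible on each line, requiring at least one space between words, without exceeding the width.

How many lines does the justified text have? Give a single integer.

Line 1: ['it', 'all', 'number', 'rain'] (min_width=18, slack=4)
Line 2: ['white', 'sea', 'car', 'butter'] (min_width=20, slack=2)
Line 3: ['river', 'waterfall', 'no'] (min_width=18, slack=4)
Line 4: ['pharmacy', 'frog'] (min_width=13, slack=9)
Total lines: 4

Answer: 4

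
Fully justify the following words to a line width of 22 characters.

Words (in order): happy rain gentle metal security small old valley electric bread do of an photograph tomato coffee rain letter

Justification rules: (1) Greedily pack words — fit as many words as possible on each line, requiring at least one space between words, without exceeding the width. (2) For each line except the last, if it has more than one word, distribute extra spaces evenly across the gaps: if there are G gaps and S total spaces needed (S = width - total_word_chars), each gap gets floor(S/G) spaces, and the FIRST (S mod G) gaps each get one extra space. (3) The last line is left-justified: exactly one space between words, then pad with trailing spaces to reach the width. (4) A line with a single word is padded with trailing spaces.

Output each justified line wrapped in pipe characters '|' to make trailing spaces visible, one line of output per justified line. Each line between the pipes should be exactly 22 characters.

Line 1: ['happy', 'rain', 'gentle'] (min_width=17, slack=5)
Line 2: ['metal', 'security', 'small'] (min_width=20, slack=2)
Line 3: ['old', 'valley', 'electric'] (min_width=19, slack=3)
Line 4: ['bread', 'do', 'of', 'an'] (min_width=14, slack=8)
Line 5: ['photograph', 'tomato'] (min_width=17, slack=5)
Line 6: ['coffee', 'rain', 'letter'] (min_width=18, slack=4)

Answer: |happy    rain   gentle|
|metal  security  small|
|old   valley  electric|
|bread    do    of   an|
|photograph      tomato|
|coffee rain letter    |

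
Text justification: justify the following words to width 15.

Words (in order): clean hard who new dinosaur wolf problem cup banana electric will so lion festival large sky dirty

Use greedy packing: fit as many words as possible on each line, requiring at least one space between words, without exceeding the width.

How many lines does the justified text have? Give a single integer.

Line 1: ['clean', 'hard', 'who'] (min_width=14, slack=1)
Line 2: ['new', 'dinosaur'] (min_width=12, slack=3)
Line 3: ['wolf', 'problem'] (min_width=12, slack=3)
Line 4: ['cup', 'banana'] (min_width=10, slack=5)
Line 5: ['electric', 'will'] (min_width=13, slack=2)
Line 6: ['so', 'lion'] (min_width=7, slack=8)
Line 7: ['festival', 'large'] (min_width=14, slack=1)
Line 8: ['sky', 'dirty'] (min_width=9, slack=6)
Total lines: 8

Answer: 8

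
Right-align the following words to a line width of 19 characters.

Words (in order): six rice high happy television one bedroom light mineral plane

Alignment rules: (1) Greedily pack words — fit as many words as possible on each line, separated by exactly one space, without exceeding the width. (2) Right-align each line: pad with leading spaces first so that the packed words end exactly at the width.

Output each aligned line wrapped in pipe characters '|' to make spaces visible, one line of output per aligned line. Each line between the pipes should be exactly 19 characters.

Line 1: ['six', 'rice', 'high', 'happy'] (min_width=19, slack=0)
Line 2: ['television', 'one'] (min_width=14, slack=5)
Line 3: ['bedroom', 'light'] (min_width=13, slack=6)
Line 4: ['mineral', 'plane'] (min_width=13, slack=6)

Answer: |six rice high happy|
|     television one|
|      bedroom light|
|      mineral plane|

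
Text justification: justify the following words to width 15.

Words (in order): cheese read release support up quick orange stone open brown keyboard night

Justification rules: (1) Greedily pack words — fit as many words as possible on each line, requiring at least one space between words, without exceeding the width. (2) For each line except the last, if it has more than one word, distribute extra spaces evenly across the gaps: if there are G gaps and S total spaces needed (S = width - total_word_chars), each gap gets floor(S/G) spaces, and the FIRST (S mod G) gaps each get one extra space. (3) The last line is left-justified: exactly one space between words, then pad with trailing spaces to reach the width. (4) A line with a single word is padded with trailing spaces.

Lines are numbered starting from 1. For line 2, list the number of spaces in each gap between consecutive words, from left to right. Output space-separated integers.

Line 1: ['cheese', 'read'] (min_width=11, slack=4)
Line 2: ['release', 'support'] (min_width=15, slack=0)
Line 3: ['up', 'quick', 'orange'] (min_width=15, slack=0)
Line 4: ['stone', 'open'] (min_width=10, slack=5)
Line 5: ['brown', 'keyboard'] (min_width=14, slack=1)
Line 6: ['night'] (min_width=5, slack=10)

Answer: 1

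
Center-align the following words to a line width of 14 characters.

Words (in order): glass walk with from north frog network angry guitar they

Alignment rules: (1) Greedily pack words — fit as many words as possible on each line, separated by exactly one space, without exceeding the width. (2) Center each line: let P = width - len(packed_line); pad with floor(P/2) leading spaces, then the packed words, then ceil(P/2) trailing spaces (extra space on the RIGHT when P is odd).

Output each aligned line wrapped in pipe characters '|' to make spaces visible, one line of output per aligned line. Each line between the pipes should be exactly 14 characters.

Line 1: ['glass', 'walk'] (min_width=10, slack=4)
Line 2: ['with', 'from'] (min_width=9, slack=5)
Line 3: ['north', 'frog'] (min_width=10, slack=4)
Line 4: ['network', 'angry'] (min_width=13, slack=1)
Line 5: ['guitar', 'they'] (min_width=11, slack=3)

Answer: |  glass walk  |
|  with from   |
|  north frog  |
|network angry |
| guitar they  |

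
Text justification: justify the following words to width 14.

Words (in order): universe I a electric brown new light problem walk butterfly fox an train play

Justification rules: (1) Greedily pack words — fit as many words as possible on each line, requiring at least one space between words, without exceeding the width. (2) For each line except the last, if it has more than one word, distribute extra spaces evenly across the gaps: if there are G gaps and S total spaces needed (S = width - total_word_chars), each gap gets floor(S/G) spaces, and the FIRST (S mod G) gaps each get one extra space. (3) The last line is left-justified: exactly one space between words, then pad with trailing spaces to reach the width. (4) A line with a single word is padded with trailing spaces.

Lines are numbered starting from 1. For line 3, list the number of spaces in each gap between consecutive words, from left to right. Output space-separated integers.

Line 1: ['universe', 'I', 'a'] (min_width=12, slack=2)
Line 2: ['electric', 'brown'] (min_width=14, slack=0)
Line 3: ['new', 'light'] (min_width=9, slack=5)
Line 4: ['problem', 'walk'] (min_width=12, slack=2)
Line 5: ['butterfly', 'fox'] (min_width=13, slack=1)
Line 6: ['an', 'train', 'play'] (min_width=13, slack=1)

Answer: 6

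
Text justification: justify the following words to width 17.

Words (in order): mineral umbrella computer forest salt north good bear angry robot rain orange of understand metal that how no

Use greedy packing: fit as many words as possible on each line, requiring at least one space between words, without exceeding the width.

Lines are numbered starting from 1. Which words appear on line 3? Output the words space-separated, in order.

Answer: salt north good

Derivation:
Line 1: ['mineral', 'umbrella'] (min_width=16, slack=1)
Line 2: ['computer', 'forest'] (min_width=15, slack=2)
Line 3: ['salt', 'north', 'good'] (min_width=15, slack=2)
Line 4: ['bear', 'angry', 'robot'] (min_width=16, slack=1)
Line 5: ['rain', 'orange', 'of'] (min_width=14, slack=3)
Line 6: ['understand', 'metal'] (min_width=16, slack=1)
Line 7: ['that', 'how', 'no'] (min_width=11, slack=6)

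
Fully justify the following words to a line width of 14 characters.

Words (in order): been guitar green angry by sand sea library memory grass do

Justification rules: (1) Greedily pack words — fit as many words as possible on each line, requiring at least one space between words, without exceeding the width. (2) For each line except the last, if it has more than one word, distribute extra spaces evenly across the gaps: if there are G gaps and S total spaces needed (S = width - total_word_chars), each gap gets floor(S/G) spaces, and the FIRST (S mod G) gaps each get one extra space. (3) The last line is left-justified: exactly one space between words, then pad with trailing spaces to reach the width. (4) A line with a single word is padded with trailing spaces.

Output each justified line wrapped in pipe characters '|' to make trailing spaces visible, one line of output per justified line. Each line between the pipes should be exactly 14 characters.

Answer: |been    guitar|
|green angry by|
|sand       sea|
|library memory|
|grass do      |

Derivation:
Line 1: ['been', 'guitar'] (min_width=11, slack=3)
Line 2: ['green', 'angry', 'by'] (min_width=14, slack=0)
Line 3: ['sand', 'sea'] (min_width=8, slack=6)
Line 4: ['library', 'memory'] (min_width=14, slack=0)
Line 5: ['grass', 'do'] (min_width=8, slack=6)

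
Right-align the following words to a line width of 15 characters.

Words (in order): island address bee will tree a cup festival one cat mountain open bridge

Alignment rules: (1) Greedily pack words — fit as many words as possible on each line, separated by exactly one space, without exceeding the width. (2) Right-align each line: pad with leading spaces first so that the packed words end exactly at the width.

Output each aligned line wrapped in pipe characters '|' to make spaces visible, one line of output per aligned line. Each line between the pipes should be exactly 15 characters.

Line 1: ['island', 'address'] (min_width=14, slack=1)
Line 2: ['bee', 'will', 'tree', 'a'] (min_width=15, slack=0)
Line 3: ['cup', 'festival'] (min_width=12, slack=3)
Line 4: ['one', 'cat'] (min_width=7, slack=8)
Line 5: ['mountain', 'open'] (min_width=13, slack=2)
Line 6: ['bridge'] (min_width=6, slack=9)

Answer: | island address|
|bee will tree a|
|   cup festival|
|        one cat|
|  mountain open|
|         bridge|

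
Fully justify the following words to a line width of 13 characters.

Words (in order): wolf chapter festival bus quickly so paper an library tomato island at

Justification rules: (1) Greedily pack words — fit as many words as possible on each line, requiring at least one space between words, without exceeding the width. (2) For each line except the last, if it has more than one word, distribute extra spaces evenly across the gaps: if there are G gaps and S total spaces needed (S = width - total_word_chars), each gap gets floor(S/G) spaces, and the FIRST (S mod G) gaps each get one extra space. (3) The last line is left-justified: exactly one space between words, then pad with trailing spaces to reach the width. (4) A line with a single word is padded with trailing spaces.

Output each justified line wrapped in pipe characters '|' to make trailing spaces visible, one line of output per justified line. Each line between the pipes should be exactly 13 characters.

Line 1: ['wolf', 'chapter'] (min_width=12, slack=1)
Line 2: ['festival', 'bus'] (min_width=12, slack=1)
Line 3: ['quickly', 'so'] (min_width=10, slack=3)
Line 4: ['paper', 'an'] (min_width=8, slack=5)
Line 5: ['library'] (min_width=7, slack=6)
Line 6: ['tomato', 'island'] (min_width=13, slack=0)
Line 7: ['at'] (min_width=2, slack=11)

Answer: |wolf  chapter|
|festival  bus|
|quickly    so|
|paper      an|
|library      |
|tomato island|
|at           |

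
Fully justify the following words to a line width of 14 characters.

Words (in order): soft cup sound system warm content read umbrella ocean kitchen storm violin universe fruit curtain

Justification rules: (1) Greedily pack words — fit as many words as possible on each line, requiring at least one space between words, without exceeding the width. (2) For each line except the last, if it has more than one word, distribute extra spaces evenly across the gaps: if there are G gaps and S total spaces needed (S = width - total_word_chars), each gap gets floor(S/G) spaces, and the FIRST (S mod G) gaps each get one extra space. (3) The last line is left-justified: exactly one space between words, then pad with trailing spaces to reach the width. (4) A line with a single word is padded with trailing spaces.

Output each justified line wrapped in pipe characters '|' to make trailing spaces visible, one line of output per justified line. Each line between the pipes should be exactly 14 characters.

Line 1: ['soft', 'cup', 'sound'] (min_width=14, slack=0)
Line 2: ['system', 'warm'] (min_width=11, slack=3)
Line 3: ['content', 'read'] (min_width=12, slack=2)
Line 4: ['umbrella', 'ocean'] (min_width=14, slack=0)
Line 5: ['kitchen', 'storm'] (min_width=13, slack=1)
Line 6: ['violin'] (min_width=6, slack=8)
Line 7: ['universe', 'fruit'] (min_width=14, slack=0)
Line 8: ['curtain'] (min_width=7, slack=7)

Answer: |soft cup sound|
|system    warm|
|content   read|
|umbrella ocean|
|kitchen  storm|
|violin        |
|universe fruit|
|curtain       |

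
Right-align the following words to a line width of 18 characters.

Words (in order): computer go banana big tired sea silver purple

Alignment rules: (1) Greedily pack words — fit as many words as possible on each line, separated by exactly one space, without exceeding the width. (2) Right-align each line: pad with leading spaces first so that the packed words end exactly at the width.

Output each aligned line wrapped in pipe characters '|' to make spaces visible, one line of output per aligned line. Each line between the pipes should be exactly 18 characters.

Line 1: ['computer', 'go', 'banana'] (min_width=18, slack=0)
Line 2: ['big', 'tired', 'sea'] (min_width=13, slack=5)
Line 3: ['silver', 'purple'] (min_width=13, slack=5)

Answer: |computer go banana|
|     big tired sea|
|     silver purple|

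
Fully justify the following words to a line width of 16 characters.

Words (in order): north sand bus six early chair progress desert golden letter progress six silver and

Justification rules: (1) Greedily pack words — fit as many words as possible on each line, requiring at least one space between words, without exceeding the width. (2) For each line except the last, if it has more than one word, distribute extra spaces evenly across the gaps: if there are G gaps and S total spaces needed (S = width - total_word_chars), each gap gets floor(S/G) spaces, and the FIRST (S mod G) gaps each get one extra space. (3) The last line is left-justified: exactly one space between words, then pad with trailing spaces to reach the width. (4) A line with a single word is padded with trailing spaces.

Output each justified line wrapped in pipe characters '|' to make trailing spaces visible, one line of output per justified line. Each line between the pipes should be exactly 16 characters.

Answer: |north  sand  bus|
|six  early chair|
|progress  desert|
|golden    letter|
|progress     six|
|silver and      |

Derivation:
Line 1: ['north', 'sand', 'bus'] (min_width=14, slack=2)
Line 2: ['six', 'early', 'chair'] (min_width=15, slack=1)
Line 3: ['progress', 'desert'] (min_width=15, slack=1)
Line 4: ['golden', 'letter'] (min_width=13, slack=3)
Line 5: ['progress', 'six'] (min_width=12, slack=4)
Line 6: ['silver', 'and'] (min_width=10, slack=6)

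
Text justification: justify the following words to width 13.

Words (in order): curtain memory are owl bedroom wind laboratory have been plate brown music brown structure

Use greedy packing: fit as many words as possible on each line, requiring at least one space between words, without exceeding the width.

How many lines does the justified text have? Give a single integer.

Line 1: ['curtain'] (min_width=7, slack=6)
Line 2: ['memory', 'are'] (min_width=10, slack=3)
Line 3: ['owl', 'bedroom'] (min_width=11, slack=2)
Line 4: ['wind'] (min_width=4, slack=9)
Line 5: ['laboratory'] (min_width=10, slack=3)
Line 6: ['have', 'been'] (min_width=9, slack=4)
Line 7: ['plate', 'brown'] (min_width=11, slack=2)
Line 8: ['music', 'brown'] (min_width=11, slack=2)
Line 9: ['structure'] (min_width=9, slack=4)
Total lines: 9

Answer: 9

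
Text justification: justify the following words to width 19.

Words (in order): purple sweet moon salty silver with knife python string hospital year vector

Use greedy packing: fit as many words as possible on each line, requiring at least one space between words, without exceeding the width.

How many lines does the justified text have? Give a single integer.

Answer: 5

Derivation:
Line 1: ['purple', 'sweet', 'moon'] (min_width=17, slack=2)
Line 2: ['salty', 'silver', 'with'] (min_width=17, slack=2)
Line 3: ['knife', 'python', 'string'] (min_width=19, slack=0)
Line 4: ['hospital', 'year'] (min_width=13, slack=6)
Line 5: ['vector'] (min_width=6, slack=13)
Total lines: 5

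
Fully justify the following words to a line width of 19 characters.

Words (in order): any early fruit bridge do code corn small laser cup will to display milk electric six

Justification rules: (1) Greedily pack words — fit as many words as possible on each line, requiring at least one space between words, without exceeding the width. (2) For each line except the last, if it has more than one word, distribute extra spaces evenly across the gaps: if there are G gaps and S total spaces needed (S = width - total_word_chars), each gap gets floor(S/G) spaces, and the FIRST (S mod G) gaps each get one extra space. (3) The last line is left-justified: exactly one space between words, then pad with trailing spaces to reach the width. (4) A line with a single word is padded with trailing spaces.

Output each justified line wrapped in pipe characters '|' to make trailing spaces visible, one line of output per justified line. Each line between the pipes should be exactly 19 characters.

Answer: |any   early   fruit|
|bridge do code corn|
|small   laser   cup|
|will   to   display|
|milk electric six  |

Derivation:
Line 1: ['any', 'early', 'fruit'] (min_width=15, slack=4)
Line 2: ['bridge', 'do', 'code', 'corn'] (min_width=19, slack=0)
Line 3: ['small', 'laser', 'cup'] (min_width=15, slack=4)
Line 4: ['will', 'to', 'display'] (min_width=15, slack=4)
Line 5: ['milk', 'electric', 'six'] (min_width=17, slack=2)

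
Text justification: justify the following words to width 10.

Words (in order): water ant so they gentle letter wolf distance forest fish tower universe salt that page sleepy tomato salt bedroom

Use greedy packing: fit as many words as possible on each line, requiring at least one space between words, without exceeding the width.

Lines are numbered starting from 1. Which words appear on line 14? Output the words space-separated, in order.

Line 1: ['water', 'ant'] (min_width=9, slack=1)
Line 2: ['so', 'they'] (min_width=7, slack=3)
Line 3: ['gentle'] (min_width=6, slack=4)
Line 4: ['letter'] (min_width=6, slack=4)
Line 5: ['wolf'] (min_width=4, slack=6)
Line 6: ['distance'] (min_width=8, slack=2)
Line 7: ['forest'] (min_width=6, slack=4)
Line 8: ['fish', 'tower'] (min_width=10, slack=0)
Line 9: ['universe'] (min_width=8, slack=2)
Line 10: ['salt', 'that'] (min_width=9, slack=1)
Line 11: ['page'] (min_width=4, slack=6)
Line 12: ['sleepy'] (min_width=6, slack=4)
Line 13: ['tomato'] (min_width=6, slack=4)
Line 14: ['salt'] (min_width=4, slack=6)
Line 15: ['bedroom'] (min_width=7, slack=3)

Answer: salt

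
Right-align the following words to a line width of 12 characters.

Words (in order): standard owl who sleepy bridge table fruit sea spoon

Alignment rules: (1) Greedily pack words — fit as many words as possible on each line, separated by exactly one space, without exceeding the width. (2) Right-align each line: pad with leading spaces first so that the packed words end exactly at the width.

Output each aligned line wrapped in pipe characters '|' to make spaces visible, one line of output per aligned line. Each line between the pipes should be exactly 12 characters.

Line 1: ['standard', 'owl'] (min_width=12, slack=0)
Line 2: ['who', 'sleepy'] (min_width=10, slack=2)
Line 3: ['bridge', 'table'] (min_width=12, slack=0)
Line 4: ['fruit', 'sea'] (min_width=9, slack=3)
Line 5: ['spoon'] (min_width=5, slack=7)

Answer: |standard owl|
|  who sleepy|
|bridge table|
|   fruit sea|
|       spoon|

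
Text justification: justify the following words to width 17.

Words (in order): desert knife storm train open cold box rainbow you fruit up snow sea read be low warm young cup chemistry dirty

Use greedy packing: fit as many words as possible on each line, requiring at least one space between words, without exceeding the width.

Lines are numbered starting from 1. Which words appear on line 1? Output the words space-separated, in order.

Answer: desert knife

Derivation:
Line 1: ['desert', 'knife'] (min_width=12, slack=5)
Line 2: ['storm', 'train', 'open'] (min_width=16, slack=1)
Line 3: ['cold', 'box', 'rainbow'] (min_width=16, slack=1)
Line 4: ['you', 'fruit', 'up', 'snow'] (min_width=17, slack=0)
Line 5: ['sea', 'read', 'be', 'low'] (min_width=15, slack=2)
Line 6: ['warm', 'young', 'cup'] (min_width=14, slack=3)
Line 7: ['chemistry', 'dirty'] (min_width=15, slack=2)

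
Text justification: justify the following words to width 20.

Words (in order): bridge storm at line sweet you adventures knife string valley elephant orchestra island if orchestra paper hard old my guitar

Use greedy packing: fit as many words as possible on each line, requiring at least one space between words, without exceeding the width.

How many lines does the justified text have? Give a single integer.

Line 1: ['bridge', 'storm', 'at', 'line'] (min_width=20, slack=0)
Line 2: ['sweet', 'you', 'adventures'] (min_width=20, slack=0)
Line 3: ['knife', 'string', 'valley'] (min_width=19, slack=1)
Line 4: ['elephant', 'orchestra'] (min_width=18, slack=2)
Line 5: ['island', 'if', 'orchestra'] (min_width=19, slack=1)
Line 6: ['paper', 'hard', 'old', 'my'] (min_width=17, slack=3)
Line 7: ['guitar'] (min_width=6, slack=14)
Total lines: 7

Answer: 7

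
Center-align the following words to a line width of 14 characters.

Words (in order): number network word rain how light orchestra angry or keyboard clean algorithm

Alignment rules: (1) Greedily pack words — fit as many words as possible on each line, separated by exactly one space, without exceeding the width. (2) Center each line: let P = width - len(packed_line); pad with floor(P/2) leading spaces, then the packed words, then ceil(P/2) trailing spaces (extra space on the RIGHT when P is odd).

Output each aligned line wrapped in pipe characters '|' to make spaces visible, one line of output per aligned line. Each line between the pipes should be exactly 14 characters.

Answer: |number network|
|word rain how |
|    light     |
|  orchestra   |
|   angry or   |
|keyboard clean|
|  algorithm   |

Derivation:
Line 1: ['number', 'network'] (min_width=14, slack=0)
Line 2: ['word', 'rain', 'how'] (min_width=13, slack=1)
Line 3: ['light'] (min_width=5, slack=9)
Line 4: ['orchestra'] (min_width=9, slack=5)
Line 5: ['angry', 'or'] (min_width=8, slack=6)
Line 6: ['keyboard', 'clean'] (min_width=14, slack=0)
Line 7: ['algorithm'] (min_width=9, slack=5)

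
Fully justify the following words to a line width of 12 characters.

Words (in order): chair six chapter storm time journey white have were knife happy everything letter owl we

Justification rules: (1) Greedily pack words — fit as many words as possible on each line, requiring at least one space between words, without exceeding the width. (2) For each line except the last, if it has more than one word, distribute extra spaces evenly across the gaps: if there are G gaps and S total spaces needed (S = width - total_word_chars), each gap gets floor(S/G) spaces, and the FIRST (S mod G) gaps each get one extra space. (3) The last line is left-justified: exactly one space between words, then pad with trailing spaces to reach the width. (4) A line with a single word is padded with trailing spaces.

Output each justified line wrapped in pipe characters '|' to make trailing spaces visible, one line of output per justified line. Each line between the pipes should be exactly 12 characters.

Line 1: ['chair', 'six'] (min_width=9, slack=3)
Line 2: ['chapter'] (min_width=7, slack=5)
Line 3: ['storm', 'time'] (min_width=10, slack=2)
Line 4: ['journey'] (min_width=7, slack=5)
Line 5: ['white', 'have'] (min_width=10, slack=2)
Line 6: ['were', 'knife'] (min_width=10, slack=2)
Line 7: ['happy'] (min_width=5, slack=7)
Line 8: ['everything'] (min_width=10, slack=2)
Line 9: ['letter', 'owl'] (min_width=10, slack=2)
Line 10: ['we'] (min_width=2, slack=10)

Answer: |chair    six|
|chapter     |
|storm   time|
|journey     |
|white   have|
|were   knife|
|happy       |
|everything  |
|letter   owl|
|we          |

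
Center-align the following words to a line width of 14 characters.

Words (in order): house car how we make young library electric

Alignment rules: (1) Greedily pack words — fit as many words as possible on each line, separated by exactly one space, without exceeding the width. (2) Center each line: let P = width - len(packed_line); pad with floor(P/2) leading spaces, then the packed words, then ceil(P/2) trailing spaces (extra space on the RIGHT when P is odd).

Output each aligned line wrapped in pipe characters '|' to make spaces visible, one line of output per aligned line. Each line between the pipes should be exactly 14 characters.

Line 1: ['house', 'car', 'how'] (min_width=13, slack=1)
Line 2: ['we', 'make', 'young'] (min_width=13, slack=1)
Line 3: ['library'] (min_width=7, slack=7)
Line 4: ['electric'] (min_width=8, slack=6)

Answer: |house car how |
|we make young |
|   library    |
|   electric   |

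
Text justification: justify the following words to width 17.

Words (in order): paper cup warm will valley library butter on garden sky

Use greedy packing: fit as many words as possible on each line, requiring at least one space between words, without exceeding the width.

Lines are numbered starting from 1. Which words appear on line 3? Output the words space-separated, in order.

Answer: library butter on

Derivation:
Line 1: ['paper', 'cup', 'warm'] (min_width=14, slack=3)
Line 2: ['will', 'valley'] (min_width=11, slack=6)
Line 3: ['library', 'butter', 'on'] (min_width=17, slack=0)
Line 4: ['garden', 'sky'] (min_width=10, slack=7)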